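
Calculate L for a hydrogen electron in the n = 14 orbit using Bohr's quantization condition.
1.4764e-33 J·s (or 14ℏ)

In the Bohr model, angular momentum is quantized:
L = nℏ

where ℏ = h/(2π) = 1.054572e-34 J·s

For n = 14:
L = 14 × 1.054572e-34 J·s
L = 1.4764e-33 J·s

This can also be written as L = 14ℏ.
The angular momentum is an integer multiple of the reduced Planck constant.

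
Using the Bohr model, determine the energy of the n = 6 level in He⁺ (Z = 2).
-1.51 eV

For hydrogen-like ions, the energy levels scale with Z²:
E_n = -13.6057 Z² / n² eV

For He⁺ (Z = 2) at n = 6:
E_6 = -13.6057 × 2² / 6²
E_6 = -13.6057 × 4 / 36
E_6 = -54.4228 / 36
E_6 = -1.51 eV

The energy is 4 times more negative than hydrogen at the same n due to the stronger nuclear charge.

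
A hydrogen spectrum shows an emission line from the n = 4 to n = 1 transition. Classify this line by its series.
Lyman series

The spectral series in hydrogen are named based on the final (lower) energy level:
- Lyman series: n_final = 1 (ultraviolet)
- Balmer series: n_final = 2 (visible/near-UV)
- Paschen series: n_final = 3 (infrared)
- Brackett series: n_final = 4 (infrared)
- Pfund series: n_final = 5 (far infrared)

Since this transition ends at n = 1, it belongs to the Lyman series.

For reference, this 4 → 1 line has photon energy
ΔE = 13.6057 eV × (1/1² - 1/4²) = 12.755344 eV,
corresponding to wavelength λ = hc/ΔE = 1239.84 eV·nm / 12.755344 eV = 97.2016 nm in the ultraviolet region.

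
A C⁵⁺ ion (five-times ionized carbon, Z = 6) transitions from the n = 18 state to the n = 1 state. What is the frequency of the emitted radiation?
1.18069e+17 Hz

First, find the transition energy:
E_18 = -13.6057 × 6² / 18² = -1.511744 eV
E_1 = -13.6057 × 6² / 1² = -489.805200 eV
|ΔE| = |E_1 - E_18| = 488.293456 eV

Convert to Joules: E = 488.293456 eV × (1.602177 × 10⁻¹⁹ J/eV) = 7.8233254e-17 J

Using E = hf:
f = E/h = 7.8233254e-17 J / (6.62607 × 10⁻³⁴ J·s)
f = 1.18069e+17 Hz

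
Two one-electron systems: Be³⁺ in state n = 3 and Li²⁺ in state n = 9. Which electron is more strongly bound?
Be³⁺ at n = 3 (E = -24.1879 eV)

Using E_n = -13.6057 Z² / n² eV:

Be³⁺ (Z = 4) at n = 3:
E = -13.6057 × 4² / 3² = -13.6057 × 16 / 9 = -24.1879111 eV

Li²⁺ (Z = 3) at n = 9:
E = -13.6057 × 3² / 9² = -13.6057 × 9 / 81 = -1.5117444 eV

Since -24.1879111 eV < -1.5117444 eV,
Be³⁺ at n = 3 is more tightly bound (requires more energy to ionize).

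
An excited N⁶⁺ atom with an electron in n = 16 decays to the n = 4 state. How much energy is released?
39.063240 eV

The energy levels are E_n = -13.6057 Z² eV / n².

Energy at n = 16: E_16 = -13.6057 × 7² / 16² = -2.604216016 eV
Energy at n = 4: E_4 = -13.6057 × 7² / 4² = -41.667456250 eV

For emission (electron falling to lower state), the photon energy is:
E_photon = E_16 - E_4 = |-2.604216016 - (-41.667456250)|
E_photon = 39.063240 eV

This energy is carried away by the emitted photon.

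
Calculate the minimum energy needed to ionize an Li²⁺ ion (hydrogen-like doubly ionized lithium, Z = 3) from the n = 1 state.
122.45 eV

The ionization energy is the energy needed to remove the electron completely (n → ∞).

For a hydrogen-like ion with Z = 3, E_n = -13.6057 Z² / n² eV.

At n = 1: E_1 = -13.6057 × 3² / 1² = -122.45130 eV
At n = ∞: E_∞ = 0 eV

Ionization energy = E_∞ - E_1 = 0 - (-122.45130) = 122.45130 eV
Ionization energy ≈ 122.45 eV

This is also called the binding energy of the electron in state n = 1.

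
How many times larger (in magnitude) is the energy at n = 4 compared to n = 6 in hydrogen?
2.250000

Using E_n = -13.6057 Z² / n² eV with Z = 1:

E_4 = -13.6057 / 4² = -13.6057 / 16 = -0.850356250000 eV
E_6 = -13.6057 / 6² = -13.6057 / 36 = -0.377936111111 eV

The ratio is:
E_4/E_6 = (-0.850356250000) / (-0.377936111111)
E_4/E_6 = (-13.6057/16) / (-13.6057/36)
E_4/E_6 = 36/16
E_4/E_6 = 2.250000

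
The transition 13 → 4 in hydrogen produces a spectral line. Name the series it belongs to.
Brackett series

The spectral series in hydrogen are named based on the final (lower) energy level:
- Lyman series: n_final = 1 (ultraviolet)
- Balmer series: n_final = 2 (visible/near-UV)
- Paschen series: n_final = 3 (infrared)
- Brackett series: n_final = 4 (infrared)
- Pfund series: n_final = 5 (far infrared)

Since this transition ends at n = 4, it belongs to the Brackett series.

For reference, this 13 → 4 line has photon energy
ΔE = 13.6057 eV × (1/4² - 1/13²) = 0.76984915 eV,
corresponding to wavelength λ = hc/ΔE = 1239.84 eV·nm / 0.76984915 eV = 1610.50 nm in the infrared region.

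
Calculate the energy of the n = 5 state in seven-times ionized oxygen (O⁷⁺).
-34.83059 eV

For hydrogen-like ions, the energy levels scale with Z²:
E_n = -13.6057 Z² / n² eV

For O⁷⁺ (Z = 8) at n = 5:
E_5 = -13.6057 × 8² / 5²
E_5 = -13.6057 × 64 / 25
E_5 = -870.7648 / 25
E_5 = -34.83059 eV

The energy is 64 times more negative than hydrogen at the same n due to the stronger nuclear charge.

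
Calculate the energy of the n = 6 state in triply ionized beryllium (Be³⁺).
-6.046978 eV

For hydrogen-like ions, the energy levels scale with Z²:
E_n = -13.6057 Z² / n² eV

For Be³⁺ (Z = 4) at n = 6:
E_6 = -13.6057 × 4² / 6²
E_6 = -13.6057 × 16 / 36
E_6 = -217.6912 / 36
E_6 = -6.046978 eV

The energy is 16 times more negative than hydrogen at the same n due to the stronger nuclear charge.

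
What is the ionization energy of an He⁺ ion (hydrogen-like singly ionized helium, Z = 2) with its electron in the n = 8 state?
0.85 eV

The ionization energy is the energy needed to remove the electron completely (n → ∞).

For a hydrogen-like ion with Z = 2, E_n = -13.6057 Z² / n² eV.

At n = 8: E_8 = -13.6057 × 2² / 8² = -0.85036 eV
At n = ∞: E_∞ = 0 eV

Ionization energy = E_∞ - E_8 = 0 - (-0.85036) = 0.85036 eV
Ionization energy ≈ 0.85 eV

This is also called the binding energy of the electron in state n = 8.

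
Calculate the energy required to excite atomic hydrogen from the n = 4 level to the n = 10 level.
0.71 eV

The energy levels of a hydrogen-like atom are E_n = -13.6057 eV / n².

Energy at n = 4: E_4 = -13.6057 / 4² = -0.85036 eV
Energy at n = 10: E_10 = -13.6057 / 10² = -0.13606 eV

The excitation energy is the difference:
ΔE = E_10 - E_4
ΔE = -0.13606 - (-0.85036)
ΔE = 0.71 eV

Since this is positive, energy must be absorbed (photon absorption).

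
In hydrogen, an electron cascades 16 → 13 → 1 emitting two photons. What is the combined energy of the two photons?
13.55 eV

The energy levels of hydrogen are E_n = -13.6057 / n² eV.

First transition (16 → 13):
ΔE₁ = |E_13 - E_16|
ΔE₁ = |-0.08050710 - (-0.05314727)| = 0.02736 eV

Second transition (13 → 1):
ΔE₂ = |E_1 - E_13|
ΔE₂ = |-13.60570000 - (-0.08050710)| = 13.52519 eV

Total energy released:
E_total = ΔE₁ + ΔE₂ = 0.02736 + 13.52519 = 13.55 eV

Note: This equals the direct transition 16 → 1: 13.55 eV ✓
Energy is conserved regardless of the path taken.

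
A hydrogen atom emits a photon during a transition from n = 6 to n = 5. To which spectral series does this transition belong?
Pfund series

The spectral series in hydrogen are named based on the final (lower) energy level:
- Lyman series: n_final = 1 (ultraviolet)
- Balmer series: n_final = 2 (visible/near-UV)
- Paschen series: n_final = 3 (infrared)
- Brackett series: n_final = 4 (infrared)
- Pfund series: n_final = 5 (far infrared)

Since this transition ends at n = 5, it belongs to the Pfund series.

For reference, this 6 → 5 line has photon energy
ΔE = 13.6057 eV × (1/5² - 1/6²) = 0.16629189 eV,
corresponding to wavelength λ = hc/ΔE = 1239.84 eV·nm / 0.16629189 eV = 7455.81 nm in the far infrared region.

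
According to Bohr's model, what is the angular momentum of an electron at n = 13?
1.37e-33 J·s (or 13ℏ)

In the Bohr model, angular momentum is quantized:
L = nℏ

where ℏ = h/(2π) = 1.0546e-34 J·s

For n = 13:
L = 13 × 1.0546e-34 J·s
L = 1.37e-33 J·s

This can also be written as L = 13ℏ.
The angular momentum is an integer multiple of the reduced Planck constant.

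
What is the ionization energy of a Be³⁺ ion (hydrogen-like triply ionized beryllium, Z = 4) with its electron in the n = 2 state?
54.4228 eV

The ionization energy is the energy needed to remove the electron completely (n → ∞).

For a hydrogen-like ion with Z = 4, E_n = -13.6057 Z² / n² eV.

At n = 2: E_2 = -13.6057 × 4² / 2² = -54.4228000 eV
At n = ∞: E_∞ = 0 eV

Ionization energy = E_∞ - E_2 = 0 - (-54.4228000) = 54.4228000 eV
Ionization energy ≈ 54.4228 eV

This is also called the binding energy of the electron in state n = 2.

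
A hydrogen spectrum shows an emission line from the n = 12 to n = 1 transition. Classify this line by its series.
Lyman series

The spectral series in hydrogen are named based on the final (lower) energy level:
- Lyman series: n_final = 1 (ultraviolet)
- Balmer series: n_final = 2 (visible/near-UV)
- Paschen series: n_final = 3 (infrared)
- Brackett series: n_final = 4 (infrared)
- Pfund series: n_final = 5 (far infrared)

Since this transition ends at n = 1, it belongs to the Lyman series.

For reference, this 12 → 1 line has photon energy
ΔE = 13.6057 eV × (1/1² - 1/12²) = 13.51121597 eV,
corresponding to wavelength λ = hc/ΔE = 1239.84 eV·nm / 13.51121597 eV = 91.763762 nm in the ultraviolet region.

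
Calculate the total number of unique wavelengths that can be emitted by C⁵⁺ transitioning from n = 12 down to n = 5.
28

The electron can occupy levels n = 5, 6, ..., 12 during de-excitation — that is m = 12 - 5 + 1 = 8 distinct levels.

The number of distinct spectral lines equals the number of ways to choose 2 of these m levels (each pair gives one possible emission transition):

Number of lines = m(m-1)/2 = 8×7/2 = 28

These correspond to all possible transitions between the 8 levels:
12 → 11, 12 → 10, 12 → 9, 12 → 8, 12 → 7, 12 → 6, 12 → 5, 11 → 10...

Each transition produces a photon with a unique energy (and thus wavelength). This count does not depend on Z.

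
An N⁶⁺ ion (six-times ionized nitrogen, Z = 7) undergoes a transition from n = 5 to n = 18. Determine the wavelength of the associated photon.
50.3805 nm

First, find the transition energy using E_n = -13.6057 Z² / n² eV:
E_5 = -13.6057 × 7² / 5² = -26.667172 eV
E_18 = -13.6057 × 7² / 18² = -2.057652 eV

Photon energy: |ΔE| = |E_18 - E_5| = 24.609520 eV

Convert to wavelength using E = hc/λ with hc = 1239.84 eV·nm:
λ = hc/E = 1239.84 eV·nm / 24.609520 eV
λ = 50.3805 nm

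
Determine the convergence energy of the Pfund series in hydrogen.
0.5442 eV

The series limit corresponds to the transition from n = ∞ to n = 5.
This is the highest energy (shortest wavelength) transition in the Pfund series.

E_∞ = 0 eV
E_5 = -13.6057 / 5² = -0.5442 eV

Energy at series limit:
ΔE = E_∞ - E_5 = 0 - (-0.5442) = 0.5442 eV

This energy equals the ionization energy from the n = 5 state of hydrogen.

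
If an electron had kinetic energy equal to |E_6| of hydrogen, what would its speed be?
3.64615e+05 m/s (or 0.122% of c)

The binding energy at n = 6 for hydrogen is:
E_6 = -13.6057/6² = -0.377936111 eV
|E_6| = 0.377936111 eV

Convert to Joules:
KE = 0.377936111 eV × (1.602177 × 10⁻¹⁹ J/eV) = 6.0552054e-20 J

Using KE = ½mv²:
v = √(2·KE/m_e)
v = √(2 × 6.0552054e-20 J / 9.10938 × 10⁻³¹ kg)
v = 3.64615e+05 m/s

This is approximately 0.122% the speed of light.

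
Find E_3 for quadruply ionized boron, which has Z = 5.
-37.794 eV

For hydrogen-like ions, the energy levels scale with Z²:
E_n = -13.6057 Z² / n² eV

For B⁴⁺ (Z = 5) at n = 3:
E_3 = -13.6057 × 5² / 3²
E_3 = -13.6057 × 25 / 9
E_3 = -340.1425 / 9
E_3 = -37.794 eV

The energy is 25 times more negative than hydrogen at the same n due to the stronger nuclear charge.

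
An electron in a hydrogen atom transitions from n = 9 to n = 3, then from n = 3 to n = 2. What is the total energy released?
3.233453 eV

The energy levels of hydrogen are E_n = -13.6057 / n² eV.

First transition (9 → 3):
ΔE₁ = |E_3 - E_9|
ΔE₁ = |-1.511744444444 - (-0.167971604938)| = 1.343772840 eV

Second transition (3 → 2):
ΔE₂ = |E_2 - E_3|
ΔE₂ = |-3.401425000000 - (-1.511744444444)| = 1.889680556 eV

Total energy released:
E_total = ΔE₁ + ΔE₂ = 1.343772840 + 1.889680556 = 3.233453 eV

Note: This equals the direct transition 9 → 2: 3.233453 eV ✓
Energy is conserved regardless of the path taken.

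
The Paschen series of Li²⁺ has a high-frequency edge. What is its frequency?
3.2898e+15 Hz

The series limit corresponds to the transition from n = ∞ to n = 3.
This is the highest energy (shortest wavelength) transition in the Paschen series.

E_∞ = 0 eV
E_3 = -13.6057 × 3² / 3² = -13.605700 eV

Energy at series limit:
ΔE = E_∞ - E_3 = 0 - (-13.605700) = 13.605700 eV
E = 13.605700 eV × (1.602177 × 10⁻¹⁹ J/eV) = 2.179874e-18 J
f = E/h = 2.179874e-18 J / (6.62607 × 10⁻³⁴ J·s) = 3.2898e+15 Hz

This energy equals the ionization energy from the n = 3 state of Li²⁺.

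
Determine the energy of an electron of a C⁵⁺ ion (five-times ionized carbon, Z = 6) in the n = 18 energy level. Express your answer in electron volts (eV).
-1.51174 eV

The energy levels of a hydrogen-like atom are given by:
E_n = -13.6057 Z² / n² eV  (with Z = 6 for C⁵⁺)

For n = 18:
E_18 = -13.6057 × 6² / 18²
E_18 = -13.6057 × 36 / 324
E_18 = -1.51174 eV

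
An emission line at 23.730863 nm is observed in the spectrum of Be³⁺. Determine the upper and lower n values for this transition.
n = 10 → n = 2

First, find the photon energy from the wavelength (hc = 1239.84 eV·nm):
E = hc/λ = 1239.84 eV·nm / 23.730863 nm = 52.245888 eV

The energy levels of Be³⁺ satisfy E_n = -13.6057 × 4² / n² eV, so an emission n_i → n_f releases
ΔE = 13.6057 × 4² × (1/n_f² − 1/n_i²) eV.

Setting ΔE equal to the photon energy:
1/n_f² − 1/n_i² = 52.245888 / (13.6057 × 4²) = 0.24000000

Since 1/n_i² must be positive, we need 1/n_f² > 0.24000000, i.e. n_f ≤ 2. For each allowed n_f, solve n_i = (1/n_f² − 0.24000000)^(−1/2) and check whether it is a whole number:
  n_f = 1: 1/n_i² = 1.00000000 − 0.24000000 = 0.76000000 → n_i = 1.147  (not an integer) ✗
  n_f = 2: 1/n_i² = 0.25000000 − 0.24000000 = 0.01000000 → n_i = 10.000  → integer, n_i = 10 ✓

Only n_f = 2 gives an integer upper level, n_i = 10.

The transition is from n = 10 to n = 2 (emission).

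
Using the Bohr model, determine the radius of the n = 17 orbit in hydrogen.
15.2932 nm (or 152.9322 Å)

The Bohr radius formula is:
r_n = n² a₀ / Z

where a₀ = 0.0529177 nm is the Bohr radius.

For H (Z = 1) at n = 17:
r_17 = 17² × 0.0529177 nm / 1
r_17 = 289 × 0.0529177 nm / 1
r_17 = 15.29322 nm / 1
r_17 = 15.2932 nm

The electron orbits at approximately 15.2932 nm from the nucleus.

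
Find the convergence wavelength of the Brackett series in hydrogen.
1458.024 nm

The series limit corresponds to the transition from n = ∞ to n = 4.
This is the highest energy (shortest wavelength) transition in the Brackett series.

E_∞ = 0 eV
E_4 = -13.6057 / 4² = -0.850356250 eV

Energy at series limit:
ΔE = E_∞ - E_4 = 0 - (-0.850356250) = 0.850356250 eV
λ = hc/E = 1239.84 eV·nm / 0.850356250 eV = 1458.024 nm

This energy equals the ionization energy from the n = 4 state of hydrogen.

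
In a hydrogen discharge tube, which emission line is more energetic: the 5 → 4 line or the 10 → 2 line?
10 → 2

Calculate the energy for each transition:

Transition 5 → 4:
ΔE₁ = |E_4 - E_5| = |-13.6057/4² - (-13.6057/5²)|
ΔE₁ = |-0.850356250 - (-0.544228000)| = 0.306128 eV

Transition 10 → 2:
ΔE₂ = |E_2 - E_10| = |-13.6057/2² - (-13.6057/10²)|
ΔE₂ = |-3.401425000 - (-0.136057000)| = 3.265368 eV

Since 3.265368 eV > 0.306128 eV, the transition 10 → 2 emits the more energetic photon.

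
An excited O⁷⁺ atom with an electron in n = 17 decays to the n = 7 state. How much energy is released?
14.757683 eV

The energy levels are E_n = -13.6057 Z² eV / n².

Energy at n = 17: E_17 = -13.6057 × 8² / 17² = -3.013026990 eV
Energy at n = 7: E_7 = -13.6057 × 8² / 7² = -17.770710204 eV

For emission (electron falling to lower state), the photon energy is:
E_photon = E_17 - E_7 = |-3.013026990 - (-17.770710204)|
E_photon = 14.757683 eV

This energy is carried away by the emitted photon.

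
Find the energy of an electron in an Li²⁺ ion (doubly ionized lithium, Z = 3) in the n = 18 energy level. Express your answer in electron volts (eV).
-0.377936 eV

The energy levels of a hydrogen-like atom are given by:
E_n = -13.6057 Z² / n² eV  (with Z = 3 for Li²⁺)

For n = 18:
E_18 = -13.6057 × 3² / 18²
E_18 = -13.6057 × 9 / 324
E_18 = -0.377936 eV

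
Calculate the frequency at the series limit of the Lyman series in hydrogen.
3.28984e+15 Hz

The series limit corresponds to the transition from n = ∞ to n = 1.
This is the highest energy (shortest wavelength) transition in the Lyman series.

E_∞ = 0 eV
E_1 = -13.6057 / 1² = -13.60570000 eV

Energy at series limit:
ΔE = E_∞ - E_1 = 0 - (-13.60570000) = 13.60570000 eV
E = 13.60570000 eV × (1.602177 × 10⁻¹⁹ J/eV) = 2.1798740e-18 J
f = E/h = 2.1798740e-18 J / (6.62607 × 10⁻³⁴ J·s) = 3.28984e+15 Hz

This energy equals the ionization energy from the n = 1 state of hydrogen.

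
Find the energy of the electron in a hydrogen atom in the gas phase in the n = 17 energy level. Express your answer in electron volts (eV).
-0.0471 eV

The energy levels of a hydrogen-like atom are given by:
E_n = -13.6057 eV / n²

For n = 17:
E_17 = -13.6057 eV / 17²
E_17 = -13.6057 eV / 289
E_17 = -0.0471 eV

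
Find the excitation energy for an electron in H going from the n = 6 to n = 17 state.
0.331 eV

The energy levels of a hydrogen-like atom are E_n = -13.6057 eV / n².

Energy at n = 6: E_6 = -13.6057 / 6² = -0.377936 eV
Energy at n = 17: E_17 = -13.6057 / 17² = -0.047079 eV

The excitation energy is the difference:
ΔE = E_17 - E_6
ΔE = -0.047079 - (-0.377936)
ΔE = 0.331 eV

Since this is positive, energy must be absorbed (photon absorption).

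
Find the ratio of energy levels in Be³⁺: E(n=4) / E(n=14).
12.25000

Using E_n = -13.6057 Z² / n² eV with Z = 4:

E_4 = -13.6057 × 4² / 4² = -217.6912 / 16 = -13.60570000000 eV
E_14 = -13.6057 × 4² / 14² = -217.6912 / 196 = -1.11066938776 eV

The ratio is:
E_4/E_14 = (-13.60570000000) / (-1.11066938776)
E_4/E_14 = (-217.6912/16) / (-217.6912/196)
E_4/E_14 = 196/16
E_4/E_14 = 12.25000
(Note: the Z² factors cancel in the ratio.)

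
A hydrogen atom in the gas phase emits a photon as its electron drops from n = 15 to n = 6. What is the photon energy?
0.317 eV

The energy levels are E_n = -13.6057 eV / n².

Energy at n = 15: E_15 = -13.6057 / 15² = -0.060470 eV
Energy at n = 6: E_6 = -13.6057 / 6² = -0.377936 eV

For emission (electron falling to lower state), the photon energy is:
E_photon = E_15 - E_6 = |-0.060470 - (-0.377936)|
E_photon = 0.317 eV

This energy is carried away by the emitted photon.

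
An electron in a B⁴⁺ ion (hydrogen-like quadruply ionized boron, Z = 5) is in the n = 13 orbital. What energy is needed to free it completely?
2.013 eV

The ionization energy is the energy needed to remove the electron completely (n → ∞).

For a hydrogen-like ion with Z = 5, E_n = -13.6057 Z² / n² eV.

At n = 13: E_13 = -13.6057 × 5² / 13² = -2.012678 eV
At n = ∞: E_∞ = 0 eV

Ionization energy = E_∞ - E_13 = 0 - (-2.012678) = 2.012678 eV
Ionization energy ≈ 2.013 eV

This is also called the binding energy of the electron in state n = 13.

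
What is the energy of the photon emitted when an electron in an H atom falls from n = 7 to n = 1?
13.3280 eV

The energy levels are E_n = -13.6057 eV / n².

Energy at n = 7: E_7 = -13.6057 / 7² = -0.2776673 eV
Energy at n = 1: E_1 = -13.6057 / 1² = -13.6057000 eV

For emission (electron falling to lower state), the photon energy is:
E_photon = E_7 - E_1 = |-0.2776673 - (-13.6057000)|
E_photon = 13.3280 eV

This energy is carried away by the emitted photon.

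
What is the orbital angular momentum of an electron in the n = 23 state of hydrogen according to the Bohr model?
2.426e-33 J·s (or 23ℏ)

In the Bohr model, angular momentum is quantized:
L = nℏ

where ℏ = h/(2π) = 1.05457e-34 J·s

For n = 23:
L = 23 × 1.05457e-34 J·s
L = 2.426e-33 J·s

This can also be written as L = 23ℏ.
The angular momentum is an integer multiple of the reduced Planck constant.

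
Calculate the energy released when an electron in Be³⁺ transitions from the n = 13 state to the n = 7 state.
3.15456 eV

The energy levels are E_n = -13.6057 Z² eV / n².

Energy at n = 13: E_13 = -13.6057 × 4² / 13² = -1.28811361 eV
Energy at n = 7: E_7 = -13.6057 × 4² / 7² = -4.44267755 eV

For emission (electron falling to lower state), the photon energy is:
E_photon = E_13 - E_7 = |-1.28811361 - (-4.44267755)|
E_photon = 3.15456 eV

This energy is carried away by the emitted photon.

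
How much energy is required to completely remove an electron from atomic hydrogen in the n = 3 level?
1.512 eV

The ionization energy is the energy needed to remove the electron completely (n → ∞).

For hydrogen, E_n = -13.6057 eV / n².

At n = 3: E_3 = -13.6057 / 3² = -1.511744 eV
At n = ∞: E_∞ = 0 eV

Ionization energy = E_∞ - E_3 = 0 - (-1.511744) = 1.511744 eV
Ionization energy ≈ 1.512 eV

This is also called the binding energy of the electron in state n = 3.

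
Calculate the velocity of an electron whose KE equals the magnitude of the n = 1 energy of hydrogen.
2.19e+06 m/s (or 0.72974% of c)

The binding energy at n = 1 for hydrogen is:
E_1 = -13.6057/1² = -13.6057000 eV
|E_1| = 13.6057000 eV

Convert to Joules:
KE = 13.6057000 eV × (1.602177 × 10⁻¹⁹ J/eV) = 2.1799e-18 J

Using KE = ½mv²:
v = √(2·KE/m_e)
v = √(2 × 2.1799e-18 J / 9.10938 × 10⁻³¹ kg)
v = 2.19e+06 m/s

This is approximately 0.72974% the speed of light.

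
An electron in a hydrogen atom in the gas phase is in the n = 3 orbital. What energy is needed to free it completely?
1.51174 eV

The ionization energy is the energy needed to remove the electron completely (n → ∞).

For hydrogen, E_n = -13.6057 eV / n².

At n = 3: E_3 = -13.6057 / 3² = -1.51174444 eV
At n = ∞: E_∞ = 0 eV

Ionization energy = E_∞ - E_3 = 0 - (-1.51174444) = 1.51174444 eV
Ionization energy ≈ 1.51174 eV

This is also called the binding energy of the electron in state n = 3.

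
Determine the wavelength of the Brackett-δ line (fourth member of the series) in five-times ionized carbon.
54.00 nm

The lines of a series are numbered from the longest wavelength (smallest ΔE) outward; the fourth line is the transition from n = n_f + 4 to n_f.
The Brackett series has all transitions ending at n_f = 4.

For C⁵⁺ (Z = 6), the fourth line (δ-line) is the jump from n = 8 to n = 4:
E_8 = -13.6057 × 6² / 8² = -7.6532 eV
E_4 = -13.6057 × 6² / 4² = -30.6128 eV
ΔE = E_8 - E_4 = 22.9596 eV

λ = hc/E = 1239.84 eV·nm / 22.9596 eV
λ = 54.00 nm

This is the δ-line of the Brackett series in C⁵⁺.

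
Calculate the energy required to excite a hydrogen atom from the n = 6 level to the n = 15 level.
0.32 eV

The energy levels of a hydrogen-like atom are E_n = -13.6057 eV / n².

Energy at n = 6: E_6 = -13.6057 / 6² = -0.37794 eV
Energy at n = 15: E_15 = -13.6057 / 15² = -0.06047 eV

The excitation energy is the difference:
ΔE = E_15 - E_6
ΔE = -0.06047 - (-0.37794)
ΔE = 0.32 eV

Since this is positive, energy must be absorbed (photon absorption).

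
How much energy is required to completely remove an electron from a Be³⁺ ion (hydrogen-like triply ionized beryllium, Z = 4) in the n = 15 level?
0.96752 eV

The ionization energy is the energy needed to remove the electron completely (n → ∞).

For a hydrogen-like ion with Z = 4, E_n = -13.6057 Z² / n² eV.

At n = 15: E_15 = -13.6057 × 4² / 15² = -0.96751644 eV
At n = ∞: E_∞ = 0 eV

Ionization energy = E_∞ - E_15 = 0 - (-0.96751644) = 0.96751644 eV
Ionization energy ≈ 0.96752 eV

This is also called the binding energy of the electron in state n = 15.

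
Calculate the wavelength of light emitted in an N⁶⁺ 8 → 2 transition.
7.93483 nm

First, find the transition energy using E_n = -13.6057 Z² / n² eV:
E_8 = -13.6057 × 7² / 8² = -10.4168641 eV
E_2 = -13.6057 × 7² / 2² = -166.6698250 eV

Photon energy: |ΔE| = |E_2 - E_8| = 156.2529609 eV

Convert to wavelength using E = hc/λ with hc = 1239.84 eV·nm:
λ = hc/E = 1239.84 eV·nm / 156.2529609 eV
λ = 7.93483 nm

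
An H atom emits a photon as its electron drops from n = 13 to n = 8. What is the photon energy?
0.132 eV

The energy levels are E_n = -13.6057 eV / n².

Energy at n = 13: E_13 = -13.6057 / 13² = -0.080507 eV
Energy at n = 8: E_8 = -13.6057 / 8² = -0.212589 eV

For emission (electron falling to lower state), the photon energy is:
E_photon = E_13 - E_8 = |-0.080507 - (-0.212589)|
E_photon = 0.132 eV

This energy is carried away by the emitted photon.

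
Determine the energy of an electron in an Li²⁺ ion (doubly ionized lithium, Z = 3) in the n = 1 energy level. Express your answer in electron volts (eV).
-122.45 eV

The energy levels of a hydrogen-like atom are given by:
E_n = -13.6057 Z² / n² eV  (with Z = 3 for Li²⁺)

For n = 1:
E_1 = -13.6057 × 3² / 1²
E_1 = -13.6057 × 9 / 1
E_1 = -122.45 eV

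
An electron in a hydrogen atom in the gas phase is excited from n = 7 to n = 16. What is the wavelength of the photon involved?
5522.1787 nm

First, find the transition energy using E_n = -13.6057 / n² eV:
E_7 = -13.6057 / 7² = -0.2776673469 eV
E_16 = -13.6057 / 16² = -0.0531472656 eV

Photon energy: |ΔE| = |E_16 - E_7| = 0.2245200813 eV

Convert to wavelength using E = hc/λ with hc = 1239.84 eV·nm:
λ = hc/E = 1239.84 eV·nm / 0.2245200813 eV
λ = 5522.1787 nm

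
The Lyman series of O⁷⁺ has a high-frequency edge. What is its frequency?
2.11e+17 Hz

The series limit corresponds to the transition from n = ∞ to n = 1.
This is the highest energy (shortest wavelength) transition in the Lyman series.

E_∞ = 0 eV
E_1 = -13.6057 × 8² / 1² = -870.76480 eV

Energy at series limit:
ΔE = E_∞ - E_1 = 0 - (-870.76480) = 870.76480 eV
E = 870.76480 eV × (1.602177 × 10⁻¹⁹ J/eV) = 1.3951e-16 J
f = E/h = 1.3951e-16 J / (6.62607 × 10⁻³⁴ J·s) = 2.11e+17 Hz

This energy equals the ionization energy from the n = 1 state of O⁷⁺.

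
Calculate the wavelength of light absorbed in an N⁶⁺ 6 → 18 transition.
75.3189 nm

First, find the transition energy using E_n = -13.6057 Z² / n² eV:
E_6 = -13.6057 × 7² / 6² = -18.518869 eV
E_18 = -13.6057 × 7² / 18² = -2.057652 eV

Photon energy: |ΔE| = |E_18 - E_6| = 16.461217 eV

Convert to wavelength using E = hc/λ with hc = 1239.84 eV·nm:
λ = hc/E = 1239.84 eV·nm / 16.461217 eV
λ = 75.3189 nm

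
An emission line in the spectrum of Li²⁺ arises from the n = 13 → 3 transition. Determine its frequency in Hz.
3.115e+15 Hz

First, find the transition energy:
E_13 = -13.6057 × 3² / 13² = -0.72456391 eV
E_3 = -13.6057 × 3² / 3² = -13.60570000 eV
|ΔE| = |E_3 - E_13| = 12.88113609 eV

Convert to Joules: E = 12.88113609 eV × (1.602177 × 10⁻¹⁹ J/eV) = 2.06379e-18 J

Using E = hf:
f = E/h = 2.06379e-18 J / (6.62607 × 10⁻³⁴ J·s)
f = 3.115e+15 Hz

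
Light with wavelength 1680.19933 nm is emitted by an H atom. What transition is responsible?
n = 11 → n = 4

First, find the photon energy from the wavelength (hc = 1239.84 eV·nm):
E = hc/λ = 1239.84 eV·nm / 1680.19933 nm = 0.73791245 eV

The energy levels of hydrogen satisfy E_n = -13.6057 / n² eV, so an emission n_i → n_f releases
ΔE = 13.6057 × (1/n_f² − 1/n_i²) eV.

Setting ΔE equal to the photon energy:
1/n_f² − 1/n_i² = 0.73791245 / 13.6057 = 0.054235537

Since 1/n_i² must be positive, we need 1/n_f² > 0.054235537, i.e. n_f ≤ 4. For each allowed n_f, solve n_i = (1/n_f² − 0.054235537)^(−1/2) and check whether it is a whole number:
  n_f = 1: 1/n_i² = 1.000000000 − 0.054235537 = 0.945764463 → n_i = 1.028  (not an integer) ✗
  n_f = 2: 1/n_i² = 0.250000000 − 0.054235537 = 0.195764463 → n_i = 2.260  (not an integer) ✗
  n_f = 3: 1/n_i² = 0.111111111 − 0.054235537 = 0.056875574 → n_i = 4.193  (not an integer) ✗
  n_f = 4: 1/n_i² = 0.062500000 − 0.054235537 = 0.008264463 → n_i = 11.000  → integer, n_i = 11 ✓

Only n_f = 4 gives an integer upper level, n_i = 11.

The transition is from n = 11 to n = 4 (emission).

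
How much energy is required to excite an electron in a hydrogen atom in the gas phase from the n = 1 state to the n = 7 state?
13.33 eV

The energy levels of a hydrogen-like atom are E_n = -13.6057 eV / n².

Energy at n = 1: E_1 = -13.6057 / 1² = -13.60570 eV
Energy at n = 7: E_7 = -13.6057 / 7² = -0.27767 eV

The excitation energy is the difference:
ΔE = E_7 - E_1
ΔE = -0.27767 - (-13.60570)
ΔE = 13.33 eV

Since this is positive, energy must be absorbed (photon absorption).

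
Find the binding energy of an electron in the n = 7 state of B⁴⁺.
6.94 eV

The ionization energy is the energy needed to remove the electron completely (n → ∞).

For a hydrogen-like ion with Z = 5, E_n = -13.6057 Z² / n² eV.

At n = 7: E_7 = -13.6057 × 5² / 7² = -6.94168 eV
At n = ∞: E_∞ = 0 eV

Ionization energy = E_∞ - E_7 = 0 - (-6.94168) = 6.94168 eV
Ionization energy ≈ 6.94 eV

This is also called the binding energy of the electron in state n = 7.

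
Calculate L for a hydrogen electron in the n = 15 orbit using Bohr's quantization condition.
1.58186e-33 J·s (or 15ℏ)

In the Bohr model, angular momentum is quantized:
L = nℏ

where ℏ = h/(2π) = 1.0545718e-34 J·s

For n = 15:
L = 15 × 1.0545718e-34 J·s
L = 1.58186e-33 J·s

This can also be written as L = 15ℏ.
The angular momentum is an integer multiple of the reduced Planck constant.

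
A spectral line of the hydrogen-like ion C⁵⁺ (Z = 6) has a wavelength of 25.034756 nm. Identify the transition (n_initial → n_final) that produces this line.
n = 10 → n = 3

First, find the photon energy from the wavelength (hc = 1239.84 eV·nm):
E = hc/λ = 1239.84 eV·nm / 25.034756 nm = 49.524749 eV

The energy levels of C⁵⁺ satisfy E_n = -13.6057 × 6² / n² eV, so an emission n_i → n_f releases
ΔE = 13.6057 × 6² × (1/n_f² − 1/n_i²) eV.

Setting ΔE equal to the photon energy:
1/n_f² − 1/n_i² = 49.524749 / (13.6057 × 6²) = 0.10111111

Since 1/n_i² must be positive, we need 1/n_f² > 0.10111111, i.e. n_f ≤ 3. For each allowed n_f, solve n_i = (1/n_f² − 0.10111111)^(−1/2) and check whether it is a whole number:
  n_f = 1: 1/n_i² = 1.00000000 − 0.10111111 = 0.89888889 → n_i = 1.055  (not an integer) ✗
  n_f = 2: 1/n_i² = 0.25000000 − 0.10111111 = 0.14888889 → n_i = 2.592  (not an integer) ✗
  n_f = 3: 1/n_i² = 0.11111111 − 0.10111111 = 0.01000000 → n_i = 10.000  → integer, n_i = 10 ✓

Only n_f = 3 gives an integer upper level, n_i = 10.

The transition is from n = 10 to n = 3 (emission).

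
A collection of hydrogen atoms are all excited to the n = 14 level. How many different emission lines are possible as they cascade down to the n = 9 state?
15

The electron can occupy levels n = 9, 10, ..., 14 during de-excitation — that is m = 14 - 9 + 1 = 6 distinct levels.

The number of distinct spectral lines equals the number of ways to choose 2 of these m levels (each pair gives one possible emission transition):

Number of lines = m(m-1)/2 = 6×5/2 = 15

These correspond to all possible transitions between the 6 levels:
14 → 13, 14 → 12, 14 → 11, 14 → 10, 14 → 9, 13 → 12, 13 → 11, 13 → 10...

Each transition produces a photon with a unique energy (and thus wavelength). This count does not depend on Z.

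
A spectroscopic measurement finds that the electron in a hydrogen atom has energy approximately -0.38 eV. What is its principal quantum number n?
n = 6

The exact energy levels follow E_n = -13.6057 eV / n².

The measured value (-0.38 eV) is reported to only 2 significant figures, so we must test candidate n values and see which one matches to that precision.

Candidate energies:
  n = 4:  E = -13.6057/4² = -0.85036 eV
  n = 5:  E = -13.6057/5² = -0.54423 eV
  n = 6:  E = -13.6057/6² = -0.37794 eV  ← matches
  n = 7:  E = -13.6057/7² = -0.27767 eV
  n = 8:  E = -13.6057/8² = -0.21259 eV

Checking against the measurement of -0.38 eV (2 sig figs), only n = 6 agrees:
E_6 = -0.37794 eV, which rounds to -0.38 eV ✓

Therefore n = 6.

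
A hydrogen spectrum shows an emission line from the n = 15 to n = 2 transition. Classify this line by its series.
Balmer series

The spectral series in hydrogen are named based on the final (lower) energy level:
- Lyman series: n_final = 1 (ultraviolet)
- Balmer series: n_final = 2 (visible/near-UV)
- Paschen series: n_final = 3 (infrared)
- Brackett series: n_final = 4 (infrared)
- Pfund series: n_final = 5 (far infrared)

Since this transition ends at n = 2, it belongs to the Balmer series.

For reference, this 15 → 2 line has photon energy
ΔE = 13.6057 eV × (1/2² - 1/15²) = 3.34095522 eV,
corresponding to wavelength λ = hc/ΔE = 1239.84 eV·nm / 3.34095522 eV = 371.1034 nm in the visible/near-UV region.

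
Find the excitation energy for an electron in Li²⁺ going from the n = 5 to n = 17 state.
4.4743 eV

The energy levels of a hydrogen-like atom are E_n = -13.6057 Z² eV / n².

Energy at n = 5: E_5 = -13.6057 × 3² / 5² = -4.8980520 eV
Energy at n = 17: E_17 = -13.6057 × 3² / 17² = -0.4237069 eV

The excitation energy is the difference:
ΔE = E_17 - E_5
ΔE = -0.4237069 - (-4.8980520)
ΔE = 4.4743 eV

Since this is positive, energy must be absorbed (photon absorption).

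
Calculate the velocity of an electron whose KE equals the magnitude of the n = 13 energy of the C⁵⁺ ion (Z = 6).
1.01e+06 m/s (or 0.33680% of c)

The binding energy at n = 13 for C⁵⁺ is:
E_13 = -13.6057 × 6²/13² = -2.8982556 eV
|E_13| = 2.8982556 eV

Convert to Joules:
KE = 2.8982556 eV × (1.602177 × 10⁻¹⁹ J/eV) = 4.6435e-19 J

Using KE = ½mv²:
v = √(2·KE/m_e)
v = √(2 × 4.6435e-19 J / 9.10938 × 10⁻³¹ kg)
v = 1.01e+06 m/s

This is approximately 0.33680% the speed of light.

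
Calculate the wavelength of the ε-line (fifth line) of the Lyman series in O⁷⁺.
1.464533 nm

The lines of a series are numbered from the longest wavelength (smallest ΔE) outward; the fifth line is the transition from n = n_f + 5 to n_f.
The Lyman series has all transitions ending at n_f = 1.

For O⁷⁺ (Z = 8), the fifth line (ε-line) is the jump from n = 6 to n = 1:
E_6 = -13.6057 × 8² / 6² = -24.18791111 eV
E_1 = -13.6057 × 8² / 1² = -870.76480000 eV
ΔE = E_6 - E_1 = 846.57688889 eV

λ = hc/E = 1239.84 eV·nm / 846.57688889 eV
λ = 1.464533 nm

This is the ε-line of the Lyman series in O⁷⁺.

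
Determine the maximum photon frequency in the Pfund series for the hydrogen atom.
1.31594e+14 Hz

The series limit corresponds to the transition from n = ∞ to n = 5.
This is the highest energy (shortest wavelength) transition in the Pfund series.

E_∞ = 0 eV
E_5 = -13.6057 / 5² = -0.544228000 eV

Energy at series limit:
ΔE = E_∞ - E_5 = 0 - (-0.544228000) = 0.544228000 eV
E = 0.544228000 eV × (1.602177 × 10⁻¹⁹ J/eV) = 8.7194958e-20 J
f = E/h = 8.7194958e-20 J / (6.62607 × 10⁻³⁴ J·s) = 1.31594e+14 Hz

This energy equals the ionization energy from the n = 5 state of hydrogen.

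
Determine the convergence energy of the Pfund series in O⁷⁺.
34.83059 eV

The series limit corresponds to the transition from n = ∞ to n = 5.
This is the highest energy (shortest wavelength) transition in the Pfund series.

E_∞ = 0 eV
E_5 = -13.6057 × 8² / 5² = -34.83059 eV

Energy at series limit:
ΔE = E_∞ - E_5 = 0 - (-34.83059) = 34.83059 eV

This energy equals the ionization energy from the n = 5 state of O⁷⁺.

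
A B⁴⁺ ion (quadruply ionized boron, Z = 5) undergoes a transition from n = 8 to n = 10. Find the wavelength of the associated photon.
648.0108 nm

First, find the transition energy using E_n = -13.6057 Z² / n² eV:
E_8 = -13.6057 × 5² / 8² = -5.31472656 eV
E_10 = -13.6057 × 5² / 10² = -3.40142500 eV

Photon energy: |ΔE| = |E_10 - E_8| = 1.91330156 eV

Convert to wavelength using E = hc/λ with hc = 1239.84 eV·nm:
λ = hc/E = 1239.84 eV·nm / 1.91330156 eV
λ = 648.0108 nm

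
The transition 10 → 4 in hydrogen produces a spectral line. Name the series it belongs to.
Brackett series

The spectral series in hydrogen are named based on the final (lower) energy level:
- Lyman series: n_final = 1 (ultraviolet)
- Balmer series: n_final = 2 (visible/near-UV)
- Paschen series: n_final = 3 (infrared)
- Brackett series: n_final = 4 (infrared)
- Pfund series: n_final = 5 (far infrared)

Since this transition ends at n = 4, it belongs to the Brackett series.

For reference, this 10 → 4 line has photon energy
ΔE = 13.6057 eV × (1/4² - 1/10²) = 0.71429925000 eV,
corresponding to wavelength λ = hc/ΔE = 1239.84 eV·nm / 0.71429925000 eV = 1735.74311 nm in the infrared region.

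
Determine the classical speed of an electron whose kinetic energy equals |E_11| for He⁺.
3.97762e+05 m/s (or 0.133% of c)

The binding energy at n = 11 for He⁺ is:
E_11 = -13.6057 × 2²/11² = -0.449775207 eV
|E_11| = 0.449775207 eV

Convert to Joules:
KE = 0.449775207 eV × (1.602177 × 10⁻¹⁹ J/eV) = 7.2061949e-20 J

Using KE = ½mv²:
v = √(2·KE/m_e)
v = √(2 × 7.2061949e-20 J / 9.10938 × 10⁻³¹ kg)
v = 3.97762e+05 m/s

This is approximately 0.133% the speed of light.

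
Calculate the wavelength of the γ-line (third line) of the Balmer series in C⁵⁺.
12.053772 nm

The lines of a series are numbered from the longest wavelength (smallest ΔE) outward; the third line is the transition from n = n_f + 3 to n_f.
The Balmer series has all transitions ending at n_f = 2.

For C⁵⁺ (Z = 6), the third line (γ-line) is the jump from n = 5 to n = 2:
E_5 = -13.6057 × 6² / 5² = -19.59220800 eV
E_2 = -13.6057 × 6² / 2² = -122.45130000 eV
ΔE = E_5 - E_2 = 102.85909200 eV

λ = hc/E = 1239.84 eV·nm / 102.85909200 eV
λ = 12.053772 nm

This is the γ-line of the Balmer series in C⁵⁺.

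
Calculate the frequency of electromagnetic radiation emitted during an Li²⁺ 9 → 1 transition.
2.924e+16 Hz

First, find the transition energy:
E_9 = -13.6057 × 3² / 9² = -1.511744 eV
E_1 = -13.6057 × 3² / 1² = -122.451300 eV
|ΔE| = |E_1 - E_9| = 120.939556 eV

Convert to Joules: E = 120.939556 eV × (1.602177 × 10⁻¹⁹ J/eV) = 1.93767e-17 J

Using E = hf:
f = E/h = 1.93767e-17 J / (6.62607 × 10⁻³⁴ J·s)
f = 2.924e+16 Hz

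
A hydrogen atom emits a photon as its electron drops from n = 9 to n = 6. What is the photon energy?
0.20996 eV

The energy levels are E_n = -13.6057 eV / n².

Energy at n = 9: E_9 = -13.6057 / 9² = -0.16797160 eV
Energy at n = 6: E_6 = -13.6057 / 6² = -0.37793611 eV

For emission (electron falling to lower state), the photon energy is:
E_photon = E_9 - E_6 = |-0.16797160 - (-0.37793611)|
E_photon = 0.20996 eV

This energy is carried away by the emitted photon.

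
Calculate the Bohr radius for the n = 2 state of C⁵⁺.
0.0353 nm (or 0.3528 Å)

The Bohr radius formula is:
r_n = n² a₀ / Z

where a₀ = 0.0529177 nm is the Bohr radius.

For C⁵⁺ (Z = 6) at n = 2:
r_2 = 2² × 0.0529177 nm / 6
r_2 = 4 × 0.0529177 nm / 6
r_2 = 0.21167 nm / 6
r_2 = 0.0353 nm

The electron orbits at approximately 0.0353 nm from the nucleus.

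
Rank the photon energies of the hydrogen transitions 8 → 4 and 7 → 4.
8 → 4

Calculate the energy for each transition:

Transition 8 → 4:
ΔE₁ = |E_4 - E_8| = |-13.6057/4² - (-13.6057/8²)|
ΔE₁ = |-0.85035625 - (-0.21258906)| = 0.63777 eV

Transition 7 → 4:
ΔE₂ = |E_4 - E_7| = |-13.6057/4² - (-13.6057/7²)|
ΔE₂ = |-0.85035625 - (-0.27766735)| = 0.57269 eV

Since 0.63777 eV > 0.57269 eV, the transition 8 → 4 emits the more energetic photon.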